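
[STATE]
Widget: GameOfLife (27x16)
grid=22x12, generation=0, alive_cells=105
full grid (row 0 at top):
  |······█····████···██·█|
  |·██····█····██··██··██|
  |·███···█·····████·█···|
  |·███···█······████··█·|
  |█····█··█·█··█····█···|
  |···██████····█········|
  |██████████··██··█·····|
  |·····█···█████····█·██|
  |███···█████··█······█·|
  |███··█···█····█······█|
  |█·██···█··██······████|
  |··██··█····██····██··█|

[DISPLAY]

Gen: 0                     
······█····████···██·█     
·██····█····██··██··██     
·███···█·····████·█···     
·███···█······████··█·     
█····█··█·█··█····█···     
···██████····█········     
██████████··██··█·····     
·····█···█████····█·██     
███···█████··█······█·     
███··█···█····█······█     
█·██···█··██······████     
··██··█····██····██··█     
                           
                           
                           


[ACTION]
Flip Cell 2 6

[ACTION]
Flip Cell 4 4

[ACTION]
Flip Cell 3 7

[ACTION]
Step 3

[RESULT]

Gen: 3                     
··················█···     
······██···········██·     
██···█·█·········█····     
··█··█··█······█······     
··█···██······██······     
█·█····█·····█········     
·██··········█··█···█·     
···················█··     
······██····██·█······     
·█··········███···█···     
█··█······█·█······█·█     
·█·█···············██·     
                           
                           
                           


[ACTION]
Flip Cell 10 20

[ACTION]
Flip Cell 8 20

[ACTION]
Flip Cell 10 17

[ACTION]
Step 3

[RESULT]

Gen: 6                     
·······█··········██··     
······███·········██··     
··██·█··██·····█······     
·███··█·██····██······     
·█····████····██······     
·█·███·█··············     
··█·········██········     
··█········██·····███·     
··············█···█···     
···········███······█·     
············█······█·█     
···················██·     
                           
                           
                           


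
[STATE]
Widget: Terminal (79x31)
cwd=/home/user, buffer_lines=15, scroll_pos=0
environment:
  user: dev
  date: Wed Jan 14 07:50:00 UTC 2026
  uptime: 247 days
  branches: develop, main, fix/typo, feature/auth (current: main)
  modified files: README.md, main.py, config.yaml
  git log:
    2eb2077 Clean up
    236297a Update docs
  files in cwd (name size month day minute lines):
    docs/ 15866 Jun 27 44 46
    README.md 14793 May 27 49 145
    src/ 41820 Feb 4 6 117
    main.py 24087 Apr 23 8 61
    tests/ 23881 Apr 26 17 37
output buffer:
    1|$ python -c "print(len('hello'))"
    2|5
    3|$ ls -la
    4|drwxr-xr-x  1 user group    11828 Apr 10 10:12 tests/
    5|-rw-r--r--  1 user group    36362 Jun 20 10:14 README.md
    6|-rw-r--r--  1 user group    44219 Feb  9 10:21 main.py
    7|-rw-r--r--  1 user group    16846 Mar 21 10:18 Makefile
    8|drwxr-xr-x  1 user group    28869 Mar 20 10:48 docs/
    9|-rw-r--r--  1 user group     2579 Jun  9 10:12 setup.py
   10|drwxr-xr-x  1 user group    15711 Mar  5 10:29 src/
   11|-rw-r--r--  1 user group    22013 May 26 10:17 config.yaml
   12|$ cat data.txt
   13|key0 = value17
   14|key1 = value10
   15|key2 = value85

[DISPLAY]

$ python -c "print(len('hello'))"                                              
5                                                                              
$ ls -la                                                                       
drwxr-xr-x  1 user group    11828 Apr 10 10:12 tests/                          
-rw-r--r--  1 user group    36362 Jun 20 10:14 README.md                       
-rw-r--r--  1 user group    44219 Feb  9 10:21 main.py                         
-rw-r--r--  1 user group    16846 Mar 21 10:18 Makefile                        
drwxr-xr-x  1 user group    28869 Mar 20 10:48 docs/                           
-rw-r--r--  1 user group     2579 Jun  9 10:12 setup.py                        
drwxr-xr-x  1 user group    15711 Mar  5 10:29 src/                            
-rw-r--r--  1 user group    22013 May 26 10:17 config.yaml                     
$ cat data.txt                                                                 
key0 = value17                                                                 
key1 = value10                                                                 
key2 = value85                                                                 
$ █                                                                            
                                                                               
                                                                               
                                                                               
                                                                               
                                                                               
                                                                               
                                                                               
                                                                               
                                                                               
                                                                               
                                                                               
                                                                               
                                                                               
                                                                               
                                                                               


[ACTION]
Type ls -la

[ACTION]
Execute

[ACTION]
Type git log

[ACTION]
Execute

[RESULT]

$ python -c "print(len('hello'))"                                              
5                                                                              
$ ls -la                                                                       
drwxr-xr-x  1 user group    11828 Apr 10 10:12 tests/                          
-rw-r--r--  1 user group    36362 Jun 20 10:14 README.md                       
-rw-r--r--  1 user group    44219 Feb  9 10:21 main.py                         
-rw-r--r--  1 user group    16846 Mar 21 10:18 Makefile                        
drwxr-xr-x  1 user group    28869 Mar 20 10:48 docs/                           
-rw-r--r--  1 user group     2579 Jun  9 10:12 setup.py                        
drwxr-xr-x  1 user group    15711 Mar  5 10:29 src/                            
-rw-r--r--  1 user group    22013 May 26 10:17 config.yaml                     
$ cat data.txt                                                                 
key0 = value17                                                                 
key1 = value10                                                                 
key2 = value85                                                                 
$ ls -la                                                                       
drwxr-xr-x  1 dev group    15866 Jun 27 10:44 docs/                            
-rw-r--r--  1 dev group    14793 May 27 10:49 README.md                        
drwxr-xr-x  1 dev group    41820 Feb  4 10:06 src/                             
-rw-r--r--  1 dev group    24087 Apr 23 10:08 main.py                          
drwxr-xr-x  1 dev group    23881 Apr 26 10:17 tests/                           
$ git log                                                                      
2eb2077 Clean up                                                               
236297a Update docs                                                            
$ █                                                                            
                                                                               
                                                                               
                                                                               
                                                                               
                                                                               
                                                                               


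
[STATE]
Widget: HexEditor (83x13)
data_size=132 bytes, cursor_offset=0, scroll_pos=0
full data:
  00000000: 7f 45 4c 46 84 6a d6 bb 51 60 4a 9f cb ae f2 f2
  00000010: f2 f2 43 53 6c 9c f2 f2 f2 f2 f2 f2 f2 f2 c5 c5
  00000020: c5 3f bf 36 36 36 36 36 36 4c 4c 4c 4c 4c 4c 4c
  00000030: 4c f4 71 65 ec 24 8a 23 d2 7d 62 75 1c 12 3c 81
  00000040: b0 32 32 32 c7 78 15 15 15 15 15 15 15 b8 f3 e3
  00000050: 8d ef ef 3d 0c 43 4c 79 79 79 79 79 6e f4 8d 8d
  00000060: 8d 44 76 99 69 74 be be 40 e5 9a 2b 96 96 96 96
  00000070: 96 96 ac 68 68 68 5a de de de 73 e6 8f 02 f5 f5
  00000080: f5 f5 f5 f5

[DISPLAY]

00000000  7F 45 4c 46 84 6a d6 bb  51 60 4a 9f cb ae f2 f2  |.ELF.j..Q`J.....|     
00000010  f2 f2 43 53 6c 9c f2 f2  f2 f2 f2 f2 f2 f2 c5 c5  |..CSl...........|     
00000020  c5 3f bf 36 36 36 36 36  36 4c 4c 4c 4c 4c 4c 4c  |.?.666666LLLLLLL|     
00000030  4c f4 71 65 ec 24 8a 23  d2 7d 62 75 1c 12 3c 81  |L.qe.$.#.}bu..<.|     
00000040  b0 32 32 32 c7 78 15 15  15 15 15 15 15 b8 f3 e3  |.222.x..........|     
00000050  8d ef ef 3d 0c 43 4c 79  79 79 79 79 6e f4 8d 8d  |...=.CLyyyyyn...|     
00000060  8d 44 76 99 69 74 be be  40 e5 9a 2b 96 96 96 96  |.Dv.it..@..+....|     
00000070  96 96 ac 68 68 68 5a de  de de 73 e6 8f 02 f5 f5  |...hhhZ...s.....|     
00000080  f5 f5 f5 f5                                       |....            |     
                                                                                   
                                                                                   
                                                                                   
                                                                                   


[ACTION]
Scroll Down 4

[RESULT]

00000040  b0 32 32 32 c7 78 15 15  15 15 15 15 15 b8 f3 e3  |.222.x..........|     
00000050  8d ef ef 3d 0c 43 4c 79  79 79 79 79 6e f4 8d 8d  |...=.CLyyyyyn...|     
00000060  8d 44 76 99 69 74 be be  40 e5 9a 2b 96 96 96 96  |.Dv.it..@..+....|     
00000070  96 96 ac 68 68 68 5a de  de de 73 e6 8f 02 f5 f5  |...hhhZ...s.....|     
00000080  f5 f5 f5 f5                                       |....            |     
                                                                                   
                                                                                   
                                                                                   
                                                                                   
                                                                                   
                                                                                   
                                                                                   
                                                                                   


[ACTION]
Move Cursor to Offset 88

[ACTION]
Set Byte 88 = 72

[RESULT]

00000040  b0 32 32 32 c7 78 15 15  15 15 15 15 15 b8 f3 e3  |.222.x..........|     
00000050  8d ef ef 3d 0c 43 4c 79  72 79 79 79 6e f4 8d 8d  |...=.CLyryyyn...|     
00000060  8d 44 76 99 69 74 be be  40 e5 9a 2b 96 96 96 96  |.Dv.it..@..+....|     
00000070  96 96 ac 68 68 68 5a de  de de 73 e6 8f 02 f5 f5  |...hhhZ...s.....|     
00000080  f5 f5 f5 f5                                       |....            |     
                                                                                   
                                                                                   
                                                                                   
                                                                                   
                                                                                   
                                                                                   
                                                                                   
                                                                                   


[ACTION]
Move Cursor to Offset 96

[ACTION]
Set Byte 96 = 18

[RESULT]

00000040  b0 32 32 32 c7 78 15 15  15 15 15 15 15 b8 f3 e3  |.222.x..........|     
00000050  8d ef ef 3d 0c 43 4c 79  72 79 79 79 6e f4 8d 8d  |...=.CLyryyyn...|     
00000060  18 44 76 99 69 74 be be  40 e5 9a 2b 96 96 96 96  |.Dv.it..@..+....|     
00000070  96 96 ac 68 68 68 5a de  de de 73 e6 8f 02 f5 f5  |...hhhZ...s.....|     
00000080  f5 f5 f5 f5                                       |....            |     
                                                                                   
                                                                                   
                                                                                   
                                                                                   
                                                                                   
                                                                                   
                                                                                   
                                                                                   


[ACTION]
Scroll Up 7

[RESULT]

00000000  7f 45 4c 46 84 6a d6 bb  51 60 4a 9f cb ae f2 f2  |.ELF.j..Q`J.....|     
00000010  f2 f2 43 53 6c 9c f2 f2  f2 f2 f2 f2 f2 f2 c5 c5  |..CSl...........|     
00000020  c5 3f bf 36 36 36 36 36  36 4c 4c 4c 4c 4c 4c 4c  |.?.666666LLLLLLL|     
00000030  4c f4 71 65 ec 24 8a 23  d2 7d 62 75 1c 12 3c 81  |L.qe.$.#.}bu..<.|     
00000040  b0 32 32 32 c7 78 15 15  15 15 15 15 15 b8 f3 e3  |.222.x..........|     
00000050  8d ef ef 3d 0c 43 4c 79  72 79 79 79 6e f4 8d 8d  |...=.CLyryyyn...|     
00000060  18 44 76 99 69 74 be be  40 e5 9a 2b 96 96 96 96  |.Dv.it..@..+....|     
00000070  96 96 ac 68 68 68 5a de  de de 73 e6 8f 02 f5 f5  |...hhhZ...s.....|     
00000080  f5 f5 f5 f5                                       |....            |     
                                                                                   
                                                                                   
                                                                                   
                                                                                   


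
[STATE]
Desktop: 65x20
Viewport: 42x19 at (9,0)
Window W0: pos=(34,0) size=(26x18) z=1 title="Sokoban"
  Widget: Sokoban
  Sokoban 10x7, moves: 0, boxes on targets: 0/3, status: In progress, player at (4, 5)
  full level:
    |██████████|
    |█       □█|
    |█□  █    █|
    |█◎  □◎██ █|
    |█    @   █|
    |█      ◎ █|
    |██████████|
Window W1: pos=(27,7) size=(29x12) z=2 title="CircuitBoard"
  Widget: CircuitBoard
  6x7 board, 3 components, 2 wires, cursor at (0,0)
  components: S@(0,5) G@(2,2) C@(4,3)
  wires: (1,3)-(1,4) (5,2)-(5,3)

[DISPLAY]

                         ┏━━━━━━━━━━━━━━━━
                         ┃ Sokoban        
                         ┠────────────────
                         ┃██████████      
                         ┃█       □█      
                         ┃█□  █    █      
                         ┃█◎  □◎██ █      
                  ┏━━━━━━━━━━━━━━━━━━━━━━━
                  ┃ CircuitBoard          
                  ┠───────────────────────
                  ┃   0 1 2 3 4 5         
                  ┃0  [.]                 
                  ┃                       
                  ┃1               · ─ ·  
                  ┃                       
                  ┃2           G          
                  ┃                       
                  ┃3                      
                  ┗━━━━━━━━━━━━━━━━━━━━━━━


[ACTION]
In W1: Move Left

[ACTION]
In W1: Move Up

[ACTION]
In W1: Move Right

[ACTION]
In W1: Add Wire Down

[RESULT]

                         ┏━━━━━━━━━━━━━━━━
                         ┃ Sokoban        
                         ┠────────────────
                         ┃██████████      
                         ┃█       □█      
                         ┃█□  █    █      
                         ┃█◎  □◎██ █      
                  ┏━━━━━━━━━━━━━━━━━━━━━━━
                  ┃ CircuitBoard          
                  ┠───────────────────────
                  ┃   0 1 2 3 4 5         
                  ┃0      [.]             
                  ┃        │              
                  ┃1       ·       · ─ ·  
                  ┃                       
                  ┃2           G          
                  ┃                       
                  ┃3                      
                  ┗━━━━━━━━━━━━━━━━━━━━━━━


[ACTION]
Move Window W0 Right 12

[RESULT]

                              ┏━━━━━━━━━━━
                              ┃ Sokoban   
                              ┠───────────
                              ┃██████████ 
                              ┃█       □█ 
                              ┃█□  █    █ 
                              ┃█◎  □◎██ █ 
                  ┏━━━━━━━━━━━━━━━━━━━━━━━
                  ┃ CircuitBoard          
                  ┠───────────────────────
                  ┃   0 1 2 3 4 5         
                  ┃0      [.]             
                  ┃        │              
                  ┃1       ·       · ─ ·  
                  ┃                       
                  ┃2           G          
                  ┃                       
                  ┃3                      
                  ┗━━━━━━━━━━━━━━━━━━━━━━━


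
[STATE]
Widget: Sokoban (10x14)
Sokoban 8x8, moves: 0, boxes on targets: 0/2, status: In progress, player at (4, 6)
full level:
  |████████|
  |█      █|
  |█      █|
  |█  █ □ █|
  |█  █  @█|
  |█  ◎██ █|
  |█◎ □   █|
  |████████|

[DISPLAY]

████████  
█      █  
█      █  
█  █ □ █  
█  █  @█  
█  ◎██ █  
█◎ □   █  
████████  
Moves: 0  
          
          
          
          
          


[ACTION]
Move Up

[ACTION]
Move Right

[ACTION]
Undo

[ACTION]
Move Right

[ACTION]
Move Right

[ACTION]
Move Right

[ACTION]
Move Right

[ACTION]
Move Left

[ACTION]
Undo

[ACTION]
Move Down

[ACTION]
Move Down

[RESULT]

████████  
█      █  
█      █  
█  █ □ █  
█  █   █  
█  ◎██ █  
█◎ □  @█  
████████  
Moves: 2  
          
          
          
          
          


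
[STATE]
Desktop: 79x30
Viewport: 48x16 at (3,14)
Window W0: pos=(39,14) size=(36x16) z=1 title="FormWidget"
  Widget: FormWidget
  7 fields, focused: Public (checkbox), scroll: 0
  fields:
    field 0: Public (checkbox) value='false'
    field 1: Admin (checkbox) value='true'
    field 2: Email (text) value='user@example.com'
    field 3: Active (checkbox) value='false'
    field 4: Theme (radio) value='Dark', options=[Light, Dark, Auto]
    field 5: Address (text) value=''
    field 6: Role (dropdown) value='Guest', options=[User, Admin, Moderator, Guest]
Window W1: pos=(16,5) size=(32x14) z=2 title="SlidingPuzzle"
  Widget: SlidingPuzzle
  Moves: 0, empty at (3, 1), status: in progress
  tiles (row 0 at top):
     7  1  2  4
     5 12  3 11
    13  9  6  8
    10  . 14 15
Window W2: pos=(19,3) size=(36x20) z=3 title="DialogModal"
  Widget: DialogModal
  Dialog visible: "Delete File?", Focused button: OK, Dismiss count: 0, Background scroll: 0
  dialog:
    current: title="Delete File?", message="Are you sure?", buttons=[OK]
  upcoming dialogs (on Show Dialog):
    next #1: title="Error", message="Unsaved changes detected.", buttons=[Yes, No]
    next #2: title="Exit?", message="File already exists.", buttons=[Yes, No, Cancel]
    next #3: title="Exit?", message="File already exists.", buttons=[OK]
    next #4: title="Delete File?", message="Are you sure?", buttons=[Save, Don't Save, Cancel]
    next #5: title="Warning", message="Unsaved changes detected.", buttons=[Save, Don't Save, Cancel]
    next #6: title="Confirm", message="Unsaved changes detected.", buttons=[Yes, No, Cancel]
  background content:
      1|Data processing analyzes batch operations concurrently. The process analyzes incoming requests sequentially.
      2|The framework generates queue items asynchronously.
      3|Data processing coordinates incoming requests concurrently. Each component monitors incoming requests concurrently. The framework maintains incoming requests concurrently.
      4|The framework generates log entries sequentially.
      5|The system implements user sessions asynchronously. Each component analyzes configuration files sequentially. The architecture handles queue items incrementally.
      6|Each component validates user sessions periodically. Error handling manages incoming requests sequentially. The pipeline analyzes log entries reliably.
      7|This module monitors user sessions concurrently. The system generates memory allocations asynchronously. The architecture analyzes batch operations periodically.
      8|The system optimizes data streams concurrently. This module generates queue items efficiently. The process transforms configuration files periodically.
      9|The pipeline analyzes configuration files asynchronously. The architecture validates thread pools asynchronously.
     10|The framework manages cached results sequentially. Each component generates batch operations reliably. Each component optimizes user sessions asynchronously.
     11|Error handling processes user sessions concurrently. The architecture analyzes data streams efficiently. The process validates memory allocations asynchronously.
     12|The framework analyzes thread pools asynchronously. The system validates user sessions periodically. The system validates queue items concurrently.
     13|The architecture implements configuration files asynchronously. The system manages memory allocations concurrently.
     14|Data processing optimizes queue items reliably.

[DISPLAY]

             ┃├─┃The pipe│      [OK]     │figura
             ┃│ ┃The fram└───────────────┘hed re
             ┃└─┃Error handling processes user s
             ┃Mo┃The framework analyzes thread p
             ┗━━┃The architecture implements con
                ┃Data processing optimizes queue
                ┃                               
                ┃                               
                ┗━━━━━━━━━━━━━━━━━━━━━━━━━━━━━━━
                                    ┃  Role:    
                                    ┃           
                                    ┃           
                                    ┃           
                                    ┃           
                                    ┃           
                                    ┗━━━━━━━━━━━


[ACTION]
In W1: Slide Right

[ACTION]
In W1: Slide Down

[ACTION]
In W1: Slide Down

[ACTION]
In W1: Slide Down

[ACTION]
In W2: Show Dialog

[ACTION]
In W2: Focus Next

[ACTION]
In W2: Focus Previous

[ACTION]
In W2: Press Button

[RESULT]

             ┃├─┃The pipeline analyzes configura
             ┃│ ┃The framework manages cached re
             ┃└─┃Error handling processes user s
             ┃Mo┃The framework analyzes thread p
             ┗━━┃The architecture implements con
                ┃Data processing optimizes queue
                ┃                               
                ┃                               
                ┗━━━━━━━━━━━━━━━━━━━━━━━━━━━━━━━
                                    ┃  Role:    
                                    ┃           
                                    ┃           
                                    ┃           
                                    ┃           
                                    ┃           
                                    ┗━━━━━━━━━━━


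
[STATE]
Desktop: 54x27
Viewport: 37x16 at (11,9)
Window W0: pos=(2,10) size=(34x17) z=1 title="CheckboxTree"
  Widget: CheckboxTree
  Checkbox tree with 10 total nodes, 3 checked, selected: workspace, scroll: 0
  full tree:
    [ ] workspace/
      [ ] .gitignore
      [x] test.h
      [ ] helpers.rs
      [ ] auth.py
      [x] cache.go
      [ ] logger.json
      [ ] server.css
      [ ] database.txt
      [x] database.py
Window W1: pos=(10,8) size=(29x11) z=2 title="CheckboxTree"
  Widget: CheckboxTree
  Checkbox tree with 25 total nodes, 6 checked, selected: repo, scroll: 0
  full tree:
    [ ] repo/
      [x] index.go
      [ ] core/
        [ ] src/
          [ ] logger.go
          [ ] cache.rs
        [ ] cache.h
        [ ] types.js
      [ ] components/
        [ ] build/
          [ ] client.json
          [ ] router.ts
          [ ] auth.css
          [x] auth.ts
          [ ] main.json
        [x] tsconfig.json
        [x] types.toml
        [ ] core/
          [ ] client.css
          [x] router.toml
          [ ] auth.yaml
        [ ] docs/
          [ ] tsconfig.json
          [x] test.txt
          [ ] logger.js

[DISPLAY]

 CheckboxTree              ┃         
───────────────────────────┨         
>[-] repo/                 ┃         
   [x] index.go            ┃         
   [ ] core/               ┃         
     [ ] src/              ┃         
       [ ] logger.go       ┃         
       [ ] cache.rs        ┃         
     [ ] cache.h           ┃         
━━━━━━━━━━━━━━━━━━━━━━━━━━━┛         
ogger.json              ┃            
erver.css               ┃            
atabase.txt             ┃            
atabase.py              ┃            
                        ┃            
                        ┃            


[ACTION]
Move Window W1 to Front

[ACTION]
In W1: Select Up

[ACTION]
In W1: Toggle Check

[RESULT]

 CheckboxTree              ┃         
───────────────────────────┨         
>[x] repo/                 ┃         
   [x] index.go            ┃         
   [x] core/               ┃         
     [x] src/              ┃         
       [x] logger.go       ┃         
       [x] cache.rs        ┃         
     [x] cache.h           ┃         
━━━━━━━━━━━━━━━━━━━━━━━━━━━┛         
ogger.json              ┃            
erver.css               ┃            
atabase.txt             ┃            
atabase.py              ┃            
                        ┃            
                        ┃            


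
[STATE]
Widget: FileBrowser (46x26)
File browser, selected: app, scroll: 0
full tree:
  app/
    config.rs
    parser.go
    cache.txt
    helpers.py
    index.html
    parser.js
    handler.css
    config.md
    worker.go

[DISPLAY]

> [-] app/                                    
    config.rs                                 
    parser.go                                 
    cache.txt                                 
    helpers.py                                
    index.html                                
    parser.js                                 
    handler.css                               
    config.md                                 
    worker.go                                 
                                              
                                              
                                              
                                              
                                              
                                              
                                              
                                              
                                              
                                              
                                              
                                              
                                              
                                              
                                              
                                              


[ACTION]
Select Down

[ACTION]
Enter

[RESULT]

  [-] app/                                    
  > config.rs                                 
    parser.go                                 
    cache.txt                                 
    helpers.py                                
    index.html                                
    parser.js                                 
    handler.css                               
    config.md                                 
    worker.go                                 
                                              
                                              
                                              
                                              
                                              
                                              
                                              
                                              
                                              
                                              
                                              
                                              
                                              
                                              
                                              
                                              


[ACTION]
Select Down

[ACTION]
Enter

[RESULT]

  [-] app/                                    
    config.rs                                 
  > parser.go                                 
    cache.txt                                 
    helpers.py                                
    index.html                                
    parser.js                                 
    handler.css                               
    config.md                                 
    worker.go                                 
                                              
                                              
                                              
                                              
                                              
                                              
                                              
                                              
                                              
                                              
                                              
                                              
                                              
                                              
                                              
                                              


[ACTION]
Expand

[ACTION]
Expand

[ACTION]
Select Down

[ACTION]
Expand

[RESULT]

  [-] app/                                    
    config.rs                                 
    parser.go                                 
  > cache.txt                                 
    helpers.py                                
    index.html                                
    parser.js                                 
    handler.css                               
    config.md                                 
    worker.go                                 
                                              
                                              
                                              
                                              
                                              
                                              
                                              
                                              
                                              
                                              
                                              
                                              
                                              
                                              
                                              
                                              


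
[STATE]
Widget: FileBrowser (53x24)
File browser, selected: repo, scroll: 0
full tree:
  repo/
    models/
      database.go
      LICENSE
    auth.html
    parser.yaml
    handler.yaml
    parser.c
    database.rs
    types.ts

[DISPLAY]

> [-] repo/                                          
    [+] models/                                      
    auth.html                                        
    parser.yaml                                      
    handler.yaml                                     
    parser.c                                         
    database.rs                                      
    types.ts                                         
                                                     
                                                     
                                                     
                                                     
                                                     
                                                     
                                                     
                                                     
                                                     
                                                     
                                                     
                                                     
                                                     
                                                     
                                                     
                                                     


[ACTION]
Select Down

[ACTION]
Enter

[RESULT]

  [-] repo/                                          
  > [-] models/                                      
      database.go                                    
      LICENSE                                        
    auth.html                                        
    parser.yaml                                      
    handler.yaml                                     
    parser.c                                         
    database.rs                                      
    types.ts                                         
                                                     
                                                     
                                                     
                                                     
                                                     
                                                     
                                                     
                                                     
                                                     
                                                     
                                                     
                                                     
                                                     
                                                     


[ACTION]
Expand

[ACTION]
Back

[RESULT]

> [+] repo/                                          
                                                     
                                                     
                                                     
                                                     
                                                     
                                                     
                                                     
                                                     
                                                     
                                                     
                                                     
                                                     
                                                     
                                                     
                                                     
                                                     
                                                     
                                                     
                                                     
                                                     
                                                     
                                                     
                                                     


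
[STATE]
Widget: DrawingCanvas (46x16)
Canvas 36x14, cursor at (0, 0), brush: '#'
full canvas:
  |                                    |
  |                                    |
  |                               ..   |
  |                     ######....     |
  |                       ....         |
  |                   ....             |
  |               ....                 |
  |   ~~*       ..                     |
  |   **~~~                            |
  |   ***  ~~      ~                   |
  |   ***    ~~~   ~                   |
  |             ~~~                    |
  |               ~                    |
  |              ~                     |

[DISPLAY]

+                                             
                                              
                               ..             
                     ######....               
                       ....                   
                   ....                       
               ....                           
   ~~*       ..                               
   **~~~                                      
   ***  ~~      ~                             
   ***    ~~~   ~                             
             ~~~                              
               ~                              
              ~                               
                                              
                                              


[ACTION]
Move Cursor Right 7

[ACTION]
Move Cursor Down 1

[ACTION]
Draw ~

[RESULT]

                                              
       ~                                      
                               ..             
                     ######....               
                       ....                   
                   ....                       
               ....                           
   ~~*       ..                               
   **~~~                                      
   ***  ~~      ~                             
   ***    ~~~   ~                             
             ~~~                              
               ~                              
              ~                               
                                              
                                              
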